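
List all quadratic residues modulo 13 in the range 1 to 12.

1, 3, 4, 9, 10, 12

Square k = 1,…,6 (k and 13−k give the same square):
1²=1, 2²=4, 3²=9, 4²≡3, 5²≡12, 6²≡10 (mod 13).
So the quadratic residues mod 13 are {1, 3, 4, 9, 10, 12}.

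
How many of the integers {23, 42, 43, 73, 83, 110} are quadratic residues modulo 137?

1

(23/137) = -1 → non-residue.
(42/137) = -1 → non-residue.
(43/137) = -1 → non-residue.
(73/137) = +1 → QR.
(83/137) = -1 → non-residue.
(110/137) = -1 → non-residue.
Total quadratic residues among the 6: 1.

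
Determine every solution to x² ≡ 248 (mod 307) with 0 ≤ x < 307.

52, 255

Since 307 ≡ 3 (mod 4), a square root of 248 is 248^((307+1)/4) = 248^77 mod 307.
Repeated squaring: 248^2≡104, 248^4≡71, 248^8≡129, 248^16≡63, 248^32≡285, 248^64≡177 (mod 307).
248^77 = 248^(64+8+4+1) ≡ 255 (mod 307).
Check: 255² = 65025 ≡ 248 (mod 307). The two roots are 52 and 255.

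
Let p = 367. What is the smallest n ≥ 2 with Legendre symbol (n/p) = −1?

(2/367) = +1, so 2 is a residue.
(3/367) = −1, so 3 is the smallest positive non-residue mod 367.

3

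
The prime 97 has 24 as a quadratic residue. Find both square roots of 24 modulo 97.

97 ≡ 1 (mod 4), so we find a root by search.
Trying successive values, 11² = 121 ≡ 24 (mod 97). The other root is 97 − 11 = 86.

11, 86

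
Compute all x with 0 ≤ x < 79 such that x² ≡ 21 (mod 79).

10, 69

Since 79 ≡ 3 (mod 4), a square root of 21 is 21^((79+1)/4) = 21^20 mod 79.
Repeated squaring: 21^2≡46, 21^4≡62, 21^8≡52, 21^16≡18 (mod 79).
21^20 = 21^(16+4) ≡ 10 (mod 79).
Check: 10² = 100 ≡ 21 (mod 79). The two roots are 10 and 69.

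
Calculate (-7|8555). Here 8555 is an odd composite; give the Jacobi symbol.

First reduce: -7 ≡ 8548 (mod 8555).
Pull out 2^2: since 8555 ≡ 3 (mod 8), (2/8555) = -1, so (2/8555)^2 = +1.
Reciprocity: 2137 ≡ 1 and 8555 ≡ 3 (mod 4), so (2137/8555) = +(8555/2137).
Reduce top mod 2137: now compute (7/2137).
Reciprocity: 7 ≡ 3 and 2137 ≡ 1 (mod 4), so (7/2137) = +(2137/7).
Reduce top mod 7: now compute (2/7).
Pull out 2: since 7 ≡ 7 (mod 8), (2/7) = +1.
Reached (1/7) = 1. Collecting the sign flips along the way, the symbol is +1.

1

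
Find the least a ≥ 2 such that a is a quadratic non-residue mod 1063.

(2/1063) = +1, so 2 is a residue.
(3/1063) = −1, so 3 is the smallest positive non-residue mod 1063.

3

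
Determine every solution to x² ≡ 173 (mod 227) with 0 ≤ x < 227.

20, 207

Since 227 ≡ 3 (mod 4), a square root of 173 is 173^((227+1)/4) = 173^57 mod 227.
Repeated squaring: 173^2≡192, 173^4≡90, 173^8≡155, 173^16≡190, 173^32≡7 (mod 227).
173^57 = 173^(32+16+8+1) ≡ 207 (mod 227).
Check: 207² = 42849 ≡ 173 (mod 227). The two roots are 20 and 207.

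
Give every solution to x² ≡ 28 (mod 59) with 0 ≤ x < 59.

21, 38

Since 59 ≡ 3 (mod 4), a square root of 28 is 28^((59+1)/4) = 28^15 mod 59.
Repeated squaring: 28^2≡17, 28^4≡53, 28^8≡36 (mod 59).
28^15 = 28^(8+4+2+1) ≡ 21 (mod 59).
Check: 21² = 441 ≡ 28 (mod 59). The two roots are 21 and 38.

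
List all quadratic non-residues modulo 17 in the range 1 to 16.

Square k = 1,…,8 (k and 17−k give the same square):
1²=1, 2²=4, 3²=9, 4²=16, 5²≡8, 6²≡2, 7²≡15, 8²≡13 (mod 17).
The residues are {1, 2, 4, 8, 9, 13, 15, 16}; the non-residues are the remaining 8 nonzero classes.

3 5 6 7 10 11 12 14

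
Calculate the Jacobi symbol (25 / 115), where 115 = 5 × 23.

0

Reciprocity: 25 ≡ 1 and 115 ≡ 3 (mod 4), so (25/115) = +(115/25).
Reduce top mod 25: now compute (15/25).
Reciprocity: 15 ≡ 3 and 25 ≡ 1 (mod 4), so (15/25) = +(25/15).
Reduce top mod 15: now compute (10/15).
Pull out 2: since 15 ≡ 7 (mod 8), (2/15) = +1.
Reciprocity: 5 ≡ 1 and 15 ≡ 3 (mod 4), so (5/15) = +(15/5).
Reduce top mod 5: now compute (0/5).
Top reduces to 0: gcd > 1, so the symbol is 0.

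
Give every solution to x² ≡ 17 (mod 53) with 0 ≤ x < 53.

21, 32

53 ≡ 1 (mod 4), so we find a root by search.
Trying successive values, 21² = 441 ≡ 17 (mod 53). The other root is 53 − 21 = 32.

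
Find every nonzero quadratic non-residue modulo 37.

2, 5, 6, 8, 13, 14, 15, 17, 18, 19, 20, 22, 23, 24, 29, 31, 32, 35

Square k = 1,…,18 (k and 37−k give the same square):
1²=1, 2²=4, 3²=9, 4²=16, 5²=25, 6²=36, 7²≡12, 8²≡27, 9²≡7, 10²≡26, 11²≡10, 12²≡33, 13²≡21, 14²≡11, 15²≡3, 16²≡34, 17²≡30, 18²≡28 (mod 37).
The residues are {1, 3, 4, 7, 9, 10, 11, 12, 16, 21, 25, 26, 27, 28, 30, 33, 34, 36}; the non-residues are the remaining 18 nonzero classes.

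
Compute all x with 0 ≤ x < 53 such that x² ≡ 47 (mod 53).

53 ≡ 1 (mod 4), so we find a root by search.
Trying successive values, 10² = 100 ≡ 47 (mod 53). The other root is 53 − 10 = 43.

10, 43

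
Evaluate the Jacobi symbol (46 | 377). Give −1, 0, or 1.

1

Pull out 2: since 377 ≡ 1 (mod 8), (2/377) = +1.
Reciprocity: 23 ≡ 3 and 377 ≡ 1 (mod 4), so (23/377) = +(377/23).
Reduce top mod 23: now compute (9/23).
Reciprocity: 9 ≡ 1 and 23 ≡ 3 (mod 4), so (9/23) = +(23/9).
Reduce top mod 9: now compute (5/9).
Reciprocity: 5 ≡ 1 and 9 ≡ 1 (mod 4), so (5/9) = +(9/5).
Reduce top mod 5: now compute (4/5).
Pull out 2^2: since 5 ≡ 5 (mod 8), (2/5) = -1, so (2/5)^2 = +1.
Reached (1/5) = 1. Collecting the sign flips along the way, the symbol is +1.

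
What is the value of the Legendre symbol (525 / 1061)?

-1

Reciprocity: 525 ≡ 1 and 1061 ≡ 1 (mod 4), so (525/1061) = +(1061/525).
Reduce top mod 525: now compute (11/525).
Reciprocity: 11 ≡ 3 and 525 ≡ 1 (mod 4), so (11/525) = +(525/11).
Reduce top mod 11: now compute (8/11).
Pull out 2^3: since 11 ≡ 3 (mod 8), (2/11) = -1, so (2/11)^3 = -1.
Reached (1/11) = 1. Collecting the sign flips along the way, the symbol is -1.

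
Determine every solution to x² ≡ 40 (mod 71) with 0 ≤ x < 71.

18, 53

Since 71 ≡ 3 (mod 4), a square root of 40 is 40^((71+1)/4) = 40^18 mod 71.
Repeated squaring: 40^2≡38, 40^4≡24, 40^8≡8, 40^16≡64 (mod 71).
40^18 = 40^(16+2) ≡ 18 (mod 71).
Check: 18² = 324 ≡ 40 (mod 71). The two roots are 18 and 53.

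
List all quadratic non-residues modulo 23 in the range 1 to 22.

5 7 10 11 14 15 17 19 20 21 22

Square k = 1,…,11 (k and 23−k give the same square):
1²=1, 2²=4, 3²=9, 4²=16, 5²≡2, 6²≡13, 7²≡3, 8²≡18, 9²≡12, 10²≡8, 11²≡6 (mod 23).
The residues are {1, 2, 3, 4, 6, 8, 9, 12, 13, 16, 18}; the non-residues are the remaining 11 nonzero classes.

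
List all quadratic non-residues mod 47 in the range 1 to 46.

Square k = 1,…,23 (k and 47−k give the same square):
1²=1, 2²=4, 3²=9, 4²=16, 5²=25, 6²=36, 7²≡2, 8²≡17, 9²≡34, 10²≡6, 11²≡27, 12²≡3, 13²≡28, 14²≡8, 15²≡37, 16²≡21, 17²≡7, 18²≡42, 19²≡32, 20²≡24, 21²≡18, 22²≡14, 23²≡12 (mod 47).
The residues are {1, 2, 3, 4, 6, 7, 8, 9, 12, 14, 16, 17, 18, 21, 24, 25, 27, 28, 32, 34, 36, 37, 42}; the non-residues are the remaining 23 nonzero classes.

5 10 11 13 15 19 20 22 23 26 29 30 31 33 35 38 39 40 41 43 44 45 46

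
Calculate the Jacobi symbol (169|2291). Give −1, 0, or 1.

1

Reciprocity: 169 ≡ 1 and 2291 ≡ 3 (mod 4), so (169/2291) = +(2291/169).
Reduce top mod 169: now compute (94/169).
Pull out 2: since 169 ≡ 1 (mod 8), (2/169) = +1.
Reciprocity: 47 ≡ 3 and 169 ≡ 1 (mod 4), so (47/169) = +(169/47).
Reduce top mod 47: now compute (28/47).
Pull out 2^2: since 47 ≡ 7 (mod 8), (2/47) = +1, so (2/47)^2 = +1.
Reciprocity: 7 ≡ 3 and 47 ≡ 3 (mod 4), so (7/47) = −(47/7).
Reduce top mod 7: now compute (5/7).
Reciprocity: 5 ≡ 1 and 7 ≡ 3 (mod 4), so (5/7) = +(7/5).
Reduce top mod 5: now compute (2/5).
Pull out 2: since 5 ≡ 5 (mod 8), (2/5) = -1.
Reached (1/5) = 1. Collecting the sign flips along the way, the symbol is +1.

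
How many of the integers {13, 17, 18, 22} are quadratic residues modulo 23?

2

(13/23) = +1 → QR.
(17/23) = -1 → non-residue.
(18/23) = +1 → QR.
(22/23) = -1 → non-residue.
Total quadratic residues among the 4: 2.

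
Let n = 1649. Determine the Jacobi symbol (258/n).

-1

Pull out 2: since 1649 ≡ 1 (mod 8), (2/1649) = +1.
Reciprocity: 129 ≡ 1 and 1649 ≡ 1 (mod 4), so (129/1649) = +(1649/129).
Reduce top mod 129: now compute (101/129).
Reciprocity: 101 ≡ 1 and 129 ≡ 1 (mod 4), so (101/129) = +(129/101).
Reduce top mod 101: now compute (28/101).
Pull out 2^2: since 101 ≡ 5 (mod 8), (2/101) = -1, so (2/101)^2 = +1.
Reciprocity: 7 ≡ 3 and 101 ≡ 1 (mod 4), so (7/101) = +(101/7).
Reduce top mod 7: now compute (3/7).
Reciprocity: 3 ≡ 3 and 7 ≡ 3 (mod 4), so (3/7) = −(7/3).
Reduce top mod 3: now compute (1/3).
Reached (1/3) = 1. Collecting the sign flips along the way, the symbol is -1.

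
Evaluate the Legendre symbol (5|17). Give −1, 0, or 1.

-1

Euler's criterion: (5/17) ≡ 5^8 (mod 17).
5^2 ≡ 8 (mod 17)
5^4 ≡ 13 (mod 17)
5^8 ≡ 16 (mod 17)
5^8 = 5^(8) ≡ 16 (mod 17).
Result is 16 ≡ −1, so (5/17) = −1.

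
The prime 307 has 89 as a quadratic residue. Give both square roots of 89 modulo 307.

Since 307 ≡ 3 (mod 4), a square root of 89 is 89^((307+1)/4) = 89^77 mod 307.
Repeated squaring: 89^2≡246, 89^4≡37, 89^8≡141, 89^16≡233, 89^32≡257, 89^64≡44 (mod 307).
89^77 = 89^(64+8+4+1) ≡ 150 (mod 307).
Check: 150² = 22500 ≡ 89 (mod 307). The two roots are 150 and 157.

150, 157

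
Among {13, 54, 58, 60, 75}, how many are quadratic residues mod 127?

2

(13/127) = +1 → QR.
(54/127) = -1 → non-residue.
(58/127) = -1 → non-residue.
(60/127) = +1 → QR.
(75/127) = -1 → non-residue.
Total quadratic residues among the 5: 2.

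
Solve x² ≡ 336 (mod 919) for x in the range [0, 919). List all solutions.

398, 521

Since 919 ≡ 3 (mod 4), a square root of 336 is 336^((919+1)/4) = 336^230 mod 919.
Repeated squaring: 336^2≡778, 336^4≡582, 336^8≡532, 336^16≡891, 336^32≡784, 336^64≡764, 336^128≡131 (mod 919).
336^230 = 336^(128+64+32+4+2) ≡ 521 (mod 919).
Check: 521² = 271441 ≡ 336 (mod 919). The two roots are 398 and 521.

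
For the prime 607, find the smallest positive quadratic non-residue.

3

(2/607) = +1, so 2 is a residue.
(3/607) = −1, so 3 is the smallest positive non-residue mod 607.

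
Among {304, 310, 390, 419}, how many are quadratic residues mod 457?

(304/457) = +1 → QR.
(310/457) = +1 → QR.
(390/457) = +1 → QR.
(419/457) = +1 → QR.
Total quadratic residues among the 4: 4.

4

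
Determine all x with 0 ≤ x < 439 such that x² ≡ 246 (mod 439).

Since 439 ≡ 3 (mod 4), a square root of 246 is 246^((439+1)/4) = 246^110 mod 439.
Repeated squaring: 246^2≡373, 246^4≡405, 246^8≡278, 246^16≡20, 246^32≡400, 246^64≡204 (mod 439).
246^110 = 246^(64+32+8+4+2) ≡ 176 (mod 439).
Check: 176² = 30976 ≡ 246 (mod 439). The two roots are 176 and 263.

176, 263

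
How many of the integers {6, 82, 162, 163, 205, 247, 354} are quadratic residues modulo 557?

(6/557) = +1 → QR.
(82/557) = +1 → QR.
(162/557) = -1 → non-residue.
(163/557) = -1 → non-residue.
(205/557) = +1 → QR.
(247/557) = -1 → non-residue.
(354/557) = +1 → QR.
Total quadratic residues among the 7: 4.

4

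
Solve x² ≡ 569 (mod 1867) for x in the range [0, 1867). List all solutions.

Since 1867 ≡ 3 (mod 4), a square root of 569 is 569^((1867+1)/4) = 569^467 mod 1867.
Repeated squaring: 569^2≡770, 569^4≡1061, 569^8≡1787, 569^16≡799, 569^32≡1754, 569^64≡1567, 569^128≡384, 569^256≡1830 (mod 1867).
569^467 = 569^(256+128+64+16+2+1) ≡ 740 (mod 1867).
Check: 740² = 547600 ≡ 569 (mod 1867). The two roots are 740 and 1127.

740, 1127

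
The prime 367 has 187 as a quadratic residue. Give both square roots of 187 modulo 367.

162, 205

Since 367 ≡ 3 (mod 4), a square root of 187 is 187^((367+1)/4) = 187^92 mod 367.
Repeated squaring: 187^2≡104, 187^4≡173, 187^8≡202, 187^16≡67, 187^32≡85, 187^64≡252 (mod 367).
187^92 = 187^(64+16+8+4) ≡ 162 (mod 367).
Check: 162² = 26244 ≡ 187 (mod 367). The two roots are 162 and 205.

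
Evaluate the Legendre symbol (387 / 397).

1

Euler's criterion: (387/397) ≡ 387^198 (mod 397).
387^2 ≡ 100 (mod 397)
387^4 ≡ 75 (mod 397)
387^8 ≡ 67 (mod 397)
387^16 ≡ 122 (mod 397)
387^32 ≡ 195 (mod 397)
387^64 ≡ 310 (mod 397)
387^128 ≡ 26 (mod 397)
387^198 = 387^(128+64+4+2) ≡ 1 (mod 397).
Result is 1, so (387/397) = 1.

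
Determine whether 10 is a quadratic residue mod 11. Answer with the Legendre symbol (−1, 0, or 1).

-1

Pull out 2: since 11 ≡ 3 (mod 8), (2/11) = -1.
Reciprocity: 5 ≡ 1 and 11 ≡ 3 (mod 4), so (5/11) = +(11/5).
Reduce top mod 5: now compute (1/5).
Reached (1/5) = 1. Collecting the sign flips along the way, the symbol is -1.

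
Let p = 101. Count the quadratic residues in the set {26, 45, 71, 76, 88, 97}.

5

(26/101) = -1 → non-residue.
(45/101) = +1 → QR.
(71/101) = +1 → QR.
(76/101) = +1 → QR.
(88/101) = +1 → QR.
(97/101) = +1 → QR.
Total quadratic residues among the 6: 5.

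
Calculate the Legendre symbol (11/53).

Euler's criterion: (11/53) ≡ 11^26 (mod 53).
11^2 ≡ 15 (mod 53)
11^4 ≡ 13 (mod 53)
11^8 ≡ 10 (mod 53)
11^16 ≡ 47 (mod 53)
11^26 = 11^(16+8+2) ≡ 1 (mod 53).
Result is 1, so (11/53) = 1.

1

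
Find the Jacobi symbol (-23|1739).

First reduce: -23 ≡ 1716 (mod 1739).
Pull out 2^2: since 1739 ≡ 3 (mod 8), (2/1739) = -1, so (2/1739)^2 = +1.
Reciprocity: 429 ≡ 1 and 1739 ≡ 3 (mod 4), so (429/1739) = +(1739/429).
Reduce top mod 429: now compute (23/429).
Reciprocity: 23 ≡ 3 and 429 ≡ 1 (mod 4), so (23/429) = +(429/23).
Reduce top mod 23: now compute (15/23).
Reciprocity: 15 ≡ 3 and 23 ≡ 3 (mod 4), so (15/23) = −(23/15).
Reduce top mod 15: now compute (8/15).
Pull out 2^3: since 15 ≡ 7 (mod 8), (2/15) = +1, so (2/15)^3 = +1.
Reached (1/15) = 1. Collecting the sign flips along the way, the symbol is -1.

-1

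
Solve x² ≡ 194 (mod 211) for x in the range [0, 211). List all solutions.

Since 211 ≡ 3 (mod 4), a square root of 194 is 194^((211+1)/4) = 194^53 mod 211.
Repeated squaring: 194^2≡78, 194^4≡176, 194^8≡170, 194^16≡204, 194^32≡49 (mod 211).
194^53 = 194^(32+16+4+1) ≡ 163 (mod 211).
Check: 163² = 26569 ≡ 194 (mod 211). The two roots are 48 and 163.

48, 163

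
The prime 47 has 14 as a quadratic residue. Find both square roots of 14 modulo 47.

22, 25

Since 47 ≡ 3 (mod 4), a square root of 14 is 14^((47+1)/4) = 14^12 mod 47.
Repeated squaring: 14^2≡8, 14^4≡17, 14^8≡7 (mod 47).
14^12 = 14^(8+4) ≡ 25 (mod 47).
Check: 25² = 625 ≡ 14 (mod 47). The two roots are 22 and 25.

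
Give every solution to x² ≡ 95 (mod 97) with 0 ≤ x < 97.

97 ≡ 1 (mod 4), so we find a root by search.
Trying successive values, 17² = 289 ≡ 95 (mod 97). The other root is 97 − 17 = 80.

17, 80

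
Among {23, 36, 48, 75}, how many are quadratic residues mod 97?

(23/97) = -1 → non-residue.
(36/97) = +1 → QR.
(48/97) = +1 → QR.
(75/97) = +1 → QR.
Total quadratic residues among the 4: 3.

3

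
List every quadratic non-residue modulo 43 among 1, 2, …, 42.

2,3,5,7,8,12,18,19,20,22,26,27,28,29,30,32,33,34,37,39,42

Square k = 1,…,21 (k and 43−k give the same square):
1²=1, 2²=4, 3²=9, 4²=16, 5²=25, 6²=36, 7²≡6, 8²≡21, 9²≡38, 10²≡14, 11²≡35, 12²≡15, 13²≡40, 14²≡24, 15²≡10, 16²≡41, 17²≡31, 18²≡23, 19²≡17, 20²≡13, 21²≡11 (mod 43).
The residues are {1, 4, 6, 9, 10, 11, 13, 14, 15, 16, 17, 21, 23, 24, 25, 31, 35, 36, 38, 40, 41}; the non-residues are the remaining 21 nonzero classes.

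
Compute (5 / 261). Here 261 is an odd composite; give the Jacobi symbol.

1

Reciprocity: 5 ≡ 1 and 261 ≡ 1 (mod 4), so (5/261) = +(261/5).
Reduce top mod 5: now compute (1/5).
Reached (1/5) = 1. Collecting the sign flips along the way, the symbol is +1.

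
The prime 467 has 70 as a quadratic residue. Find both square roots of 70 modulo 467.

Since 467 ≡ 3 (mod 4), a square root of 70 is 70^((467+1)/4) = 70^117 mod 467.
Repeated squaring: 70^2≡230, 70^4≡129, 70^8≡296, 70^16≡287, 70^32≡177, 70^64≡40 (mod 467).
70^117 = 70^(64+32+16+4+1) ≡ 213 (mod 467).
Check: 213² = 45369 ≡ 70 (mod 467). The two roots are 213 and 254.

213, 254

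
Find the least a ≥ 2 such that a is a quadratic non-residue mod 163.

(2/163) = −1, so 2 is the smallest positive non-residue mod 163.

2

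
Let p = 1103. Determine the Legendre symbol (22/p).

-1

Pull out 2: since 1103 ≡ 7 (mod 8), (2/1103) = +1.
Reciprocity: 11 ≡ 3 and 1103 ≡ 3 (mod 4), so (11/1103) = −(1103/11).
Reduce top mod 11: now compute (3/11).
Reciprocity: 3 ≡ 3 and 11 ≡ 3 (mod 4), so (3/11) = −(11/3).
Reduce top mod 3: now compute (2/3).
Pull out 2: since 3 ≡ 3 (mod 8), (2/3) = -1.
Reached (1/3) = 1. Collecting the sign flips along the way, the symbol is -1.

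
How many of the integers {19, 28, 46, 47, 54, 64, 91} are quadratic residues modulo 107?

3

(19/107) = +1 → QR.
(28/107) = -1 → non-residue.
(46/107) = -1 → non-residue.
(47/107) = +1 → QR.
(54/107) = -1 → non-residue.
(64/107) = +1 → QR.
(91/107) = -1 → non-residue.
Total quadratic residues among the 7: 3.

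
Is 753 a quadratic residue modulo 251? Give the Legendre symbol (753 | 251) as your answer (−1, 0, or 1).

0

First reduce: 753 ≡ 0 (mod 251).
Top reduces to 0: gcd > 1, so the symbol is 0.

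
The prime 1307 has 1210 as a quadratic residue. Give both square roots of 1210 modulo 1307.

245, 1062

Since 1307 ≡ 3 (mod 4), a square root of 1210 is 1210^((1307+1)/4) = 1210^327 mod 1307.
Repeated squaring: 1210^2≡260, 1210^4≡943, 1210^8≡489, 1210^16≡1247, 1210^32≡986, 1210^64≡1095, 1210^128≡506, 1210^256≡1171 (mod 1307).
1210^327 = 1210^(256+64+4+2+1) ≡ 1062 (mod 1307).
Check: 1062² = 1127844 ≡ 1210 (mod 1307). The two roots are 245 and 1062.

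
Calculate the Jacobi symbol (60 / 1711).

-1

Pull out 2^2: since 1711 ≡ 7 (mod 8), (2/1711) = +1, so (2/1711)^2 = +1.
Reciprocity: 15 ≡ 3 and 1711 ≡ 3 (mod 4), so (15/1711) = −(1711/15).
Reduce top mod 15: now compute (1/15).
Reached (1/15) = 1. Collecting the sign flips along the way, the symbol is -1.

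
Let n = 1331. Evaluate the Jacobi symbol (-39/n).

1

First reduce: -39 ≡ 1292 (mod 1331).
Pull out 2^2: since 1331 ≡ 3 (mod 8), (2/1331) = -1, so (2/1331)^2 = +1.
Reciprocity: 323 ≡ 3 and 1331 ≡ 3 (mod 4), so (323/1331) = −(1331/323).
Reduce top mod 323: now compute (39/323).
Reciprocity: 39 ≡ 3 and 323 ≡ 3 (mod 4), so (39/323) = −(323/39).
Reduce top mod 39: now compute (11/39).
Reciprocity: 11 ≡ 3 and 39 ≡ 3 (mod 4), so (11/39) = −(39/11).
Reduce top mod 11: now compute (6/11).
Pull out 2: since 11 ≡ 3 (mod 8), (2/11) = -1.
Reciprocity: 3 ≡ 3 and 11 ≡ 3 (mod 4), so (3/11) = −(11/3).
Reduce top mod 3: now compute (2/3).
Pull out 2: since 3 ≡ 3 (mod 8), (2/3) = -1.
Reached (1/3) = 1. Collecting the sign flips along the way, the symbol is +1.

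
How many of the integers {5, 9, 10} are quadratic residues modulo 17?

1

(5/17) = -1 → non-residue.
(9/17) = +1 → QR.
(10/17) = -1 → non-residue.
Total quadratic residues among the 3: 1.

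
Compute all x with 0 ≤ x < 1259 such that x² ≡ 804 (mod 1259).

347, 912

Since 1259 ≡ 3 (mod 4), a square root of 804 is 804^((1259+1)/4) = 804^315 mod 1259.
Repeated squaring: 804^2≡549, 804^4≡500, 804^8≡718, 804^16≡593, 804^32≡388, 804^64≡723, 804^128≡244, 804^256≡363 (mod 1259).
804^315 = 804^(256+32+16+8+2+1) ≡ 347 (mod 1259).
Check: 347² = 120409 ≡ 804 (mod 1259). The two roots are 347 and 912.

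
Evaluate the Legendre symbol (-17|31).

1

First reduce: -17 ≡ 14 (mod 31).
Pull out 2: since 31 ≡ 7 (mod 8), (2/31) = +1.
Reciprocity: 7 ≡ 3 and 31 ≡ 3 (mod 4), so (7/31) = −(31/7).
Reduce top mod 7: now compute (3/7).
Reciprocity: 3 ≡ 3 and 7 ≡ 3 (mod 4), so (3/7) = −(7/3).
Reduce top mod 3: now compute (1/3).
Reached (1/3) = 1. Collecting the sign flips along the way, the symbol is +1.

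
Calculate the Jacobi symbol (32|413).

Pull out 2^5: since 413 ≡ 5 (mod 8), (2/413) = -1, so (2/413)^5 = -1.
Reached (1/413) = 1. Collecting the sign flips along the way, the symbol is -1.

-1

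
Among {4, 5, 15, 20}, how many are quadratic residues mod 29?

(4/29) = +1 → QR.
(5/29) = +1 → QR.
(15/29) = -1 → non-residue.
(20/29) = +1 → QR.
Total quadratic residues among the 4: 3.

3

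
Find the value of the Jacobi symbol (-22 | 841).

First reduce: -22 ≡ 819 (mod 841).
Reciprocity: 819 ≡ 3 and 841 ≡ 1 (mod 4), so (819/841) = +(841/819).
Reduce top mod 819: now compute (22/819).
Pull out 2: since 819 ≡ 3 (mod 8), (2/819) = -1.
Reciprocity: 11 ≡ 3 and 819 ≡ 3 (mod 4), so (11/819) = −(819/11).
Reduce top mod 11: now compute (5/11).
Reciprocity: 5 ≡ 1 and 11 ≡ 3 (mod 4), so (5/11) = +(11/5).
Reduce top mod 5: now compute (1/5).
Reached (1/5) = 1. Collecting the sign flips along the way, the symbol is +1.

1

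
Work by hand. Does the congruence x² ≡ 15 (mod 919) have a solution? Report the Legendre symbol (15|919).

-1

Reciprocity: 15 ≡ 3 and 919 ≡ 3 (mod 4), so (15/919) = −(919/15).
Reduce top mod 15: now compute (4/15).
Pull out 2^2: since 15 ≡ 7 (mod 8), (2/15) = +1, so (2/15)^2 = +1.
Reached (1/15) = 1. Collecting the sign flips along the way, the symbol is -1.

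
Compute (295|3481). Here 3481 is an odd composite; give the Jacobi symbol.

Reciprocity: 295 ≡ 3 and 3481 ≡ 1 (mod 4), so (295/3481) = +(3481/295).
Reduce top mod 295: now compute (236/295).
Pull out 2^2: since 295 ≡ 7 (mod 8), (2/295) = +1, so (2/295)^2 = +1.
Reciprocity: 59 ≡ 3 and 295 ≡ 3 (mod 4), so (59/295) = −(295/59).
Reduce top mod 59: now compute (0/59).
Top reduces to 0: gcd > 1, so the symbol is 0.

0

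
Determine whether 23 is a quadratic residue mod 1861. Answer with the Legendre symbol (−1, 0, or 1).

-1

Reciprocity: 23 ≡ 3 and 1861 ≡ 1 (mod 4), so (23/1861) = +(1861/23).
Reduce top mod 23: now compute (21/23).
Reciprocity: 21 ≡ 1 and 23 ≡ 3 (mod 4), so (21/23) = +(23/21).
Reduce top mod 21: now compute (2/21).
Pull out 2: since 21 ≡ 5 (mod 8), (2/21) = -1.
Reached (1/21) = 1. Collecting the sign flips along the way, the symbol is -1.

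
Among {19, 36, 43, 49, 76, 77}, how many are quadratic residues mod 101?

6

(19/101) = +1 → QR.
(36/101) = +1 → QR.
(43/101) = +1 → QR.
(49/101) = +1 → QR.
(76/101) = +1 → QR.
(77/101) = +1 → QR.
Total quadratic residues among the 6: 6.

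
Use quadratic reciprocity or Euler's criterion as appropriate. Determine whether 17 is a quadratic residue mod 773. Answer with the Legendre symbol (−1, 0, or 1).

1

Euler's criterion: (17/773) ≡ 17^386 (mod 773).
17^2 ≡ 289 (mod 773)
17^4 ≡ 37 (mod 773)
17^8 ≡ 596 (mod 773)
17^16 ≡ 409 (mod 773)
17^32 ≡ 313 (mod 773)
17^64 ≡ 571 (mod 773)
17^128 ≡ 608 (mod 773)
17^256 ≡ 170 (mod 773)
17^386 = 17^(256+128+2) ≡ 1 (mod 773).
Result is 1, so (17/773) = 1.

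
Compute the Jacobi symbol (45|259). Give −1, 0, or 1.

1

Reciprocity: 45 ≡ 1 and 259 ≡ 3 (mod 4), so (45/259) = +(259/45).
Reduce top mod 45: now compute (34/45).
Pull out 2: since 45 ≡ 5 (mod 8), (2/45) = -1.
Reciprocity: 17 ≡ 1 and 45 ≡ 1 (mod 4), so (17/45) = +(45/17).
Reduce top mod 17: now compute (11/17).
Reciprocity: 11 ≡ 3 and 17 ≡ 1 (mod 4), so (11/17) = +(17/11).
Reduce top mod 11: now compute (6/11).
Pull out 2: since 11 ≡ 3 (mod 8), (2/11) = -1.
Reciprocity: 3 ≡ 3 and 11 ≡ 3 (mod 4), so (3/11) = −(11/3).
Reduce top mod 3: now compute (2/3).
Pull out 2: since 3 ≡ 3 (mod 8), (2/3) = -1.
Reached (1/3) = 1. Collecting the sign flips along the way, the symbol is +1.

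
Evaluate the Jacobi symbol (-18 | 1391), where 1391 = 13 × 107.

First reduce: -18 ≡ 1373 (mod 1391).
Reciprocity: 1373 ≡ 1 and 1391 ≡ 3 (mod 4), so (1373/1391) = +(1391/1373).
Reduce top mod 1373: now compute (18/1373).
Pull out 2: since 1373 ≡ 5 (mod 8), (2/1373) = -1.
Reciprocity: 9 ≡ 1 and 1373 ≡ 1 (mod 4), so (9/1373) = +(1373/9).
Reduce top mod 9: now compute (5/9).
Reciprocity: 5 ≡ 1 and 9 ≡ 1 (mod 4), so (5/9) = +(9/5).
Reduce top mod 5: now compute (4/5).
Pull out 2^2: since 5 ≡ 5 (mod 8), (2/5) = -1, so (2/5)^2 = +1.
Reached (1/5) = 1. Collecting the sign flips along the way, the symbol is -1.

-1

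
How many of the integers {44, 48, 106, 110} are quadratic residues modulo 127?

(44/127) = +1 → QR.
(48/127) = -1 → non-residue.
(106/127) = -1 → non-residue.
(110/127) = -1 → non-residue.
Total quadratic residues among the 4: 1.

1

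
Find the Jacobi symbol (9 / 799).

1

Reciprocity: 9 ≡ 1 and 799 ≡ 3 (mod 4), so (9/799) = +(799/9).
Reduce top mod 9: now compute (7/9).
Reciprocity: 7 ≡ 3 and 9 ≡ 1 (mod 4), so (7/9) = +(9/7).
Reduce top mod 7: now compute (2/7).
Pull out 2: since 7 ≡ 7 (mod 8), (2/7) = +1.
Reached (1/7) = 1. Collecting the sign flips along the way, the symbol is +1.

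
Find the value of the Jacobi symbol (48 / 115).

-1

Pull out 2^4: since 115 ≡ 3 (mod 8), (2/115) = -1, so (2/115)^4 = +1.
Reciprocity: 3 ≡ 3 and 115 ≡ 3 (mod 4), so (3/115) = −(115/3).
Reduce top mod 3: now compute (1/3).
Reached (1/3) = 1. Collecting the sign flips along the way, the symbol is -1.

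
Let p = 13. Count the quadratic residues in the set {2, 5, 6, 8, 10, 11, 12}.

2

(2/13) = -1 → non-residue.
(5/13) = -1 → non-residue.
(6/13) = -1 → non-residue.
(8/13) = -1 → non-residue.
(10/13) = +1 → QR.
(11/13) = -1 → non-residue.
(12/13) = +1 → QR.
Total quadratic residues among the 7: 2.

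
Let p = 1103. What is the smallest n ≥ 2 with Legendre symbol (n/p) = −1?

5

(2/1103) = +1, so 2 is a residue.
(3/1103) = +1, so 3 is a residue.
(4/1103) = +1, so 4 is a residue.
(5/1103) = −1, so 5 is the smallest positive non-residue mod 1103.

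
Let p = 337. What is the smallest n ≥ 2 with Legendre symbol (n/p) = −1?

(2/337) = +1, so 2 is a residue.
(3/337) = +1, so 3 is a residue.
(4/337) = +1, so 4 is a residue.
(5/337) = −1, so 5 is the smallest positive non-residue mod 337.

5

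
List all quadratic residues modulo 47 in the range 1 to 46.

1,2,3,4,6,7,8,9,12,14,16,17,18,21,24,25,27,28,32,34,36,37,42

Square k = 1,…,23 (k and 47−k give the same square):
1²=1, 2²=4, 3²=9, 4²=16, 5²=25, 6²=36, 7²≡2, 8²≡17, 9²≡34, 10²≡6, 11²≡27, 12²≡3, 13²≡28, 14²≡8, 15²≡37, 16²≡21, 17²≡7, 18²≡42, 19²≡32, 20²≡24, 21²≡18, 22²≡14, 23²≡12 (mod 47).
So the quadratic residues mod 47 are {1, 2, 3, 4, 6, 7, 8, 9, 12, 14, 16, 17, 18, 21, 24, 25, 27, 28, 32, 34, 36, 37, 42}.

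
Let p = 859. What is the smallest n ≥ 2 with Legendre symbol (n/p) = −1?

(2/859) = −1, so 2 is the smallest positive non-residue mod 859.

2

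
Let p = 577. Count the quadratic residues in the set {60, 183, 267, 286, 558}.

(60/577) = -1 → non-residue.
(183/577) = -1 → non-residue.
(267/577) = -1 → non-residue.
(286/577) = -1 → non-residue.
(558/577) = +1 → QR.
Total quadratic residues among the 5: 1.

1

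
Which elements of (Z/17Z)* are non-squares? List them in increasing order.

3,5,6,7,10,11,12,14

Square k = 1,…,8 (k and 17−k give the same square):
1²=1, 2²=4, 3²=9, 4²=16, 5²≡8, 6²≡2, 7²≡15, 8²≡13 (mod 17).
The residues are {1, 2, 4, 8, 9, 13, 15, 16}; the non-residues are the remaining 8 nonzero classes.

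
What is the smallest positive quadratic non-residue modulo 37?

(2/37) = −1, so 2 is the smallest positive non-residue mod 37.

2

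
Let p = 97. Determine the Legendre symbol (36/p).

1

Pull out 2^2: since 97 ≡ 1 (mod 8), (2/97) = +1, so (2/97)^2 = +1.
Reciprocity: 9 ≡ 1 and 97 ≡ 1 (mod 4), so (9/97) = +(97/9).
Reduce top mod 9: now compute (7/9).
Reciprocity: 7 ≡ 3 and 9 ≡ 1 (mod 4), so (7/9) = +(9/7).
Reduce top mod 7: now compute (2/7).
Pull out 2: since 7 ≡ 7 (mod 8), (2/7) = +1.
Reached (1/7) = 1. Collecting the sign flips along the way, the symbol is +1.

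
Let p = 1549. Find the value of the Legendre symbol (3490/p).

-1

First reduce: 3490 ≡ 392 (mod 1549).
Pull out 2^3: since 1549 ≡ 5 (mod 8), (2/1549) = -1, so (2/1549)^3 = -1.
Reciprocity: 49 ≡ 1 and 1549 ≡ 1 (mod 4), so (49/1549) = +(1549/49).
Reduce top mod 49: now compute (30/49).
Pull out 2: since 49 ≡ 1 (mod 8), (2/49) = +1.
Reciprocity: 15 ≡ 3 and 49 ≡ 1 (mod 4), so (15/49) = +(49/15).
Reduce top mod 15: now compute (4/15).
Pull out 2^2: since 15 ≡ 7 (mod 8), (2/15) = +1, so (2/15)^2 = +1.
Reached (1/15) = 1. Collecting the sign flips along the way, the symbol is -1.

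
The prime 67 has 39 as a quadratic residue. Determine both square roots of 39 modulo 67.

Since 67 ≡ 3 (mod 4), a square root of 39 is 39^((67+1)/4) = 39^17 mod 67.
Repeated squaring: 39^2≡47, 39^4≡65, 39^8≡4, 39^16≡16 (mod 67).
39^17 = 39^(16+1) ≡ 21 (mod 67).
Check: 21² = 441 ≡ 39 (mod 67). The two roots are 21 and 46.

21, 46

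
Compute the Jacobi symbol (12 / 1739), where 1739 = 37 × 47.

Pull out 2^2: since 1739 ≡ 3 (mod 8), (2/1739) = -1, so (2/1739)^2 = +1.
Reciprocity: 3 ≡ 3 and 1739 ≡ 3 (mod 4), so (3/1739) = −(1739/3).
Reduce top mod 3: now compute (2/3).
Pull out 2: since 3 ≡ 3 (mod 8), (2/3) = -1.
Reached (1/3) = 1. Collecting the sign flips along the way, the symbol is +1.

1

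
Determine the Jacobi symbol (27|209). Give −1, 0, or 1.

-1

Reciprocity: 27 ≡ 3 and 209 ≡ 1 (mod 4), so (27/209) = +(209/27).
Reduce top mod 27: now compute (20/27).
Pull out 2^2: since 27 ≡ 3 (mod 8), (2/27) = -1, so (2/27)^2 = +1.
Reciprocity: 5 ≡ 1 and 27 ≡ 3 (mod 4), so (5/27) = +(27/5).
Reduce top mod 5: now compute (2/5).
Pull out 2: since 5 ≡ 5 (mod 8), (2/5) = -1.
Reached (1/5) = 1. Collecting the sign flips along the way, the symbol is -1.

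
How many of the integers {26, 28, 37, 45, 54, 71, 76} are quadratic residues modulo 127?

4

(26/127) = +1 → QR.
(28/127) = -1 → non-residue.
(37/127) = +1 → QR.
(45/127) = -1 → non-residue.
(54/127) = -1 → non-residue.
(71/127) = +1 → QR.
(76/127) = +1 → QR.
Total quadratic residues among the 7: 4.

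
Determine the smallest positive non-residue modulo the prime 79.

(2/79) = +1, so 2 is a residue.
(3/79) = −1, so 3 is the smallest positive non-residue mod 79.

3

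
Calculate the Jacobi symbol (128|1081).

Pull out 2^7: since 1081 ≡ 1 (mod 8), (2/1081) = +1, so (2/1081)^7 = +1.
Reached (1/1081) = 1. Collecting the sign flips along the way, the symbol is +1.

1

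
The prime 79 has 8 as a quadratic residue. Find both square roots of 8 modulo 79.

Since 79 ≡ 3 (mod 4), a square root of 8 is 8^((79+1)/4) = 8^20 mod 79.
Repeated squaring: 8^2≡64, 8^4≡67, 8^8≡65, 8^16≡38 (mod 79).
8^20 = 8^(16+4) ≡ 18 (mod 79).
Check: 18² = 324 ≡ 8 (mod 79). The two roots are 18 and 61.

18, 61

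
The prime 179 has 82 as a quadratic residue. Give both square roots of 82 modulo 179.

34, 145

Since 179 ≡ 3 (mod 4), a square root of 82 is 82^((179+1)/4) = 82^45 mod 179.
Repeated squaring: 82^2≡101, 82^4≡177, 82^8≡4, 82^16≡16, 82^32≡77 (mod 179).
82^45 = 82^(32+8+4+1) ≡ 145 (mod 179).
Check: 145² = 21025 ≡ 82 (mod 179). The two roots are 34 and 145.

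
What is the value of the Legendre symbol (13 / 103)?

Reciprocity: 13 ≡ 1 and 103 ≡ 3 (mod 4), so (13/103) = +(103/13).
Reduce top mod 13: now compute (12/13).
Pull out 2^2: since 13 ≡ 5 (mod 8), (2/13) = -1, so (2/13)^2 = +1.
Reciprocity: 3 ≡ 3 and 13 ≡ 1 (mod 4), so (3/13) = +(13/3).
Reduce top mod 3: now compute (1/3).
Reached (1/3) = 1. Collecting the sign flips along the way, the symbol is +1.

1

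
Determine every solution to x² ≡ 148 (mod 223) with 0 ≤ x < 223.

51, 172

Since 223 ≡ 3 (mod 4), a square root of 148 is 148^((223+1)/4) = 148^56 mod 223.
Repeated squaring: 148^2≡50, 148^4≡47, 148^8≡202, 148^16≡218, 148^32≡25 (mod 223).
148^56 = 148^(32+16+8) ≡ 172 (mod 223).
Check: 172² = 29584 ≡ 148 (mod 223). The two roots are 51 and 172.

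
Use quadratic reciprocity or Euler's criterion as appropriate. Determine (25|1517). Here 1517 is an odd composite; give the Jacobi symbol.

Reciprocity: 25 ≡ 1 and 1517 ≡ 1 (mod 4), so (25/1517) = +(1517/25).
Reduce top mod 25: now compute (17/25).
Reciprocity: 17 ≡ 1 and 25 ≡ 1 (mod 4), so (17/25) = +(25/17).
Reduce top mod 17: now compute (8/17).
Pull out 2^3: since 17 ≡ 1 (mod 8), (2/17) = +1, so (2/17)^3 = +1.
Reached (1/17) = 1. Collecting the sign flips along the way, the symbol is +1.

1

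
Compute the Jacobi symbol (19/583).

Reciprocity: 19 ≡ 3 and 583 ≡ 3 (mod 4), so (19/583) = −(583/19).
Reduce top mod 19: now compute (13/19).
Reciprocity: 13 ≡ 1 and 19 ≡ 3 (mod 4), so (13/19) = +(19/13).
Reduce top mod 13: now compute (6/13).
Pull out 2: since 13 ≡ 5 (mod 8), (2/13) = -1.
Reciprocity: 3 ≡ 3 and 13 ≡ 1 (mod 4), so (3/13) = +(13/3).
Reduce top mod 3: now compute (1/3).
Reached (1/3) = 1. Collecting the sign flips along the way, the symbol is +1.

1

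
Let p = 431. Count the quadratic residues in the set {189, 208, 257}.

0

(189/431) = -1 → non-residue.
(208/431) = -1 → non-residue.
(257/431) = -1 → non-residue.
Total quadratic residues among the 3: 0.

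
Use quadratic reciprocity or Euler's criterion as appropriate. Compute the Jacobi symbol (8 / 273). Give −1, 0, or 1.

1

Pull out 2^3: since 273 ≡ 1 (mod 8), (2/273) = +1, so (2/273)^3 = +1.
Reached (1/273) = 1. Collecting the sign flips along the way, the symbol is +1.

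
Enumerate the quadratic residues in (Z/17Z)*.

1, 2, 4, 8, 9, 13, 15, 16

Square k = 1,…,8 (k and 17−k give the same square):
1²=1, 2²=4, 3²=9, 4²=16, 5²≡8, 6²≡2, 7²≡15, 8²≡13 (mod 17).
So the quadratic residues mod 17 are {1, 2, 4, 8, 9, 13, 15, 16}.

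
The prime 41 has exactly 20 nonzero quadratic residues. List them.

Square k = 1,…,20 (k and 41−k give the same square):
1²=1, 2²=4, 3²=9, 4²=16, 5²=25, 6²=36, 7²≡8, 8²≡23, 9²≡40, 10²≡18, 11²≡39, 12²≡21, 13²≡5, 14²≡32, 15²≡20, 16²≡10, 17²≡2, 18²≡37, 19²≡33, 20²≡31 (mod 41).
So the quadratic residues mod 41 are {1, 2, 4, 5, 8, 9, 10, 16, 18, 20, 21, 23, 25, 31, 32, 33, 36, 37, 39, 40}.

1,2,4,5,8,9,10,16,18,20,21,23,25,31,32,33,36,37,39,40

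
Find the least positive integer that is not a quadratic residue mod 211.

(2/211) = −1, so 2 is the smallest positive non-residue mod 211.

2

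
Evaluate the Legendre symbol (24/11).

-1

Euler's criterion: (24/11) ≡ 2^5 (mod 11).
2^2 ≡ 4 (mod 11)
2^4 ≡ 5 (mod 11)
2^5 = 2^(4+1) ≡ 10 (mod 11).
Result is 10 ≡ −1, so (24/11) = −1.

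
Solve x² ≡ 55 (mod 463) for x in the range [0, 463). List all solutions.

38, 425

Since 463 ≡ 3 (mod 4), a square root of 55 is 55^((463+1)/4) = 55^116 mod 463.
Repeated squaring: 55^2≡247, 55^4≡356, 55^8≡337, 55^16≡134, 55^32≡362, 55^64≡15 (mod 463).
55^116 = 55^(64+32+16+4) ≡ 425 (mod 463).
Check: 425² = 180625 ≡ 55 (mod 463). The two roots are 38 and 425.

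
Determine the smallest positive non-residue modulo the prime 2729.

(2/2729) = +1, so 2 is a residue.
(3/2729) = −1, so 3 is the smallest positive non-residue mod 2729.

3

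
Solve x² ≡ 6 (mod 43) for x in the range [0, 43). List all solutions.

Since 43 ≡ 3 (mod 4), a square root of 6 is 6^((43+1)/4) = 6^11 mod 43.
Repeated squaring: 6^2≡36, 6^4≡6, 6^8≡36 (mod 43).
6^11 = 6^(8+2+1) ≡ 36 (mod 43).
Check: 36² = 1296 ≡ 6 (mod 43). The two roots are 7 and 36.

7, 36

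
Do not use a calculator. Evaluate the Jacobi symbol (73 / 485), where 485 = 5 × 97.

-1

Reciprocity: 73 ≡ 1 and 485 ≡ 1 (mod 4), so (73/485) = +(485/73).
Reduce top mod 73: now compute (47/73).
Reciprocity: 47 ≡ 3 and 73 ≡ 1 (mod 4), so (47/73) = +(73/47).
Reduce top mod 47: now compute (26/47).
Pull out 2: since 47 ≡ 7 (mod 8), (2/47) = +1.
Reciprocity: 13 ≡ 1 and 47 ≡ 3 (mod 4), so (13/47) = +(47/13).
Reduce top mod 13: now compute (8/13).
Pull out 2^3: since 13 ≡ 5 (mod 8), (2/13) = -1, so (2/13)^3 = -1.
Reached (1/13) = 1. Collecting the sign flips along the way, the symbol is -1.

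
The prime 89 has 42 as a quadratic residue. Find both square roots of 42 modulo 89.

89 ≡ 1 (mod 4), so we find a root by search.
Trying successive values, 24² = 576 ≡ 42 (mod 89). The other root is 89 − 24 = 65.

24, 65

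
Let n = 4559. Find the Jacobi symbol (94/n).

0

Pull out 2: since 4559 ≡ 7 (mod 8), (2/4559) = +1.
Reciprocity: 47 ≡ 3 and 4559 ≡ 3 (mod 4), so (47/4559) = −(4559/47).
Reduce top mod 47: now compute (0/47).
Top reduces to 0: gcd > 1, so the symbol is 0.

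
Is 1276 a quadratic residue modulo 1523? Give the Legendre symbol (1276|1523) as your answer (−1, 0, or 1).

Pull out 2^2: since 1523 ≡ 3 (mod 8), (2/1523) = -1, so (2/1523)^2 = +1.
Reciprocity: 319 ≡ 3 and 1523 ≡ 3 (mod 4), so (319/1523) = −(1523/319).
Reduce top mod 319: now compute (247/319).
Reciprocity: 247 ≡ 3 and 319 ≡ 3 (mod 4), so (247/319) = −(319/247).
Reduce top mod 247: now compute (72/247).
Pull out 2^3: since 247 ≡ 7 (mod 8), (2/247) = +1, so (2/247)^3 = +1.
Reciprocity: 9 ≡ 1 and 247 ≡ 3 (mod 4), so (9/247) = +(247/9).
Reduce top mod 9: now compute (4/9).
Pull out 2^2: since 9 ≡ 1 (mod 8), (2/9) = +1, so (2/9)^2 = +1.
Reached (1/9) = 1. Collecting the sign flips along the way, the symbol is +1.

1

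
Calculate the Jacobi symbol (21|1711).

-1

Reciprocity: 21 ≡ 1 and 1711 ≡ 3 (mod 4), so (21/1711) = +(1711/21).
Reduce top mod 21: now compute (10/21).
Pull out 2: since 21 ≡ 5 (mod 8), (2/21) = -1.
Reciprocity: 5 ≡ 1 and 21 ≡ 1 (mod 4), so (5/21) = +(21/5).
Reduce top mod 5: now compute (1/5).
Reached (1/5) = 1. Collecting the sign flips along the way, the symbol is -1.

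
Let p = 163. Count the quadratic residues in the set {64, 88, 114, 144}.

3

(64/163) = +1 → QR.
(88/163) = +1 → QR.
(114/163) = -1 → non-residue.
(144/163) = +1 → QR.
Total quadratic residues among the 4: 3.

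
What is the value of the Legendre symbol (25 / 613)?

1

Euler's criterion: (25/613) ≡ 25^306 (mod 613).
25^2 ≡ 12 (mod 613)
25^4 ≡ 144 (mod 613)
25^8 ≡ 507 (mod 613)
25^16 ≡ 202 (mod 613)
25^32 ≡ 346 (mod 613)
25^64 ≡ 181 (mod 613)
25^128 ≡ 272 (mod 613)
25^256 ≡ 424 (mod 613)
25^306 = 25^(256+32+16+2) ≡ 1 (mod 613).
Result is 1, so (25/613) = 1.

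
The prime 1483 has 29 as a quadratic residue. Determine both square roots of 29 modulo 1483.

Since 1483 ≡ 3 (mod 4), a square root of 29 is 29^((1483+1)/4) = 29^371 mod 1483.
Repeated squaring: 29^2≡841, 29^4≡1373, 29^8≡236, 29^16≡825, 29^32≡1411, 29^64≡735, 29^128≡413, 29^256≡24 (mod 1483).
29^371 = 29^(256+64+32+16+2+1) ≡ 834 (mod 1483).
Check: 834² = 695556 ≡ 29 (mod 1483). The two roots are 649 and 834.

649, 834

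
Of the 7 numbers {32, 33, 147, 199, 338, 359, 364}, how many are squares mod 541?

2

(32/541) = -1 → non-residue.
(33/541) = -1 → non-residue.
(147/541) = +1 → QR.
(199/541) = -1 → non-residue.
(338/541) = -1 → non-residue.
(359/541) = +1 → QR.
(364/541) = -1 → non-residue.
Total quadratic residues among the 7: 2.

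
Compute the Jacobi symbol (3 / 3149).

-1

Reciprocity: 3 ≡ 3 and 3149 ≡ 1 (mod 4), so (3/3149) = +(3149/3).
Reduce top mod 3: now compute (2/3).
Pull out 2: since 3 ≡ 3 (mod 8), (2/3) = -1.
Reached (1/3) = 1. Collecting the sign flips along the way, the symbol is -1.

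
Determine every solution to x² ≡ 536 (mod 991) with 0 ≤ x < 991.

92, 899

Since 991 ≡ 3 (mod 4), a square root of 536 is 536^((991+1)/4) = 536^248 mod 991.
Repeated squaring: 536^2≡897, 536^4≡908, 536^8≡943, 536^16≡322, 536^32≡620, 536^64≡883, 536^128≡763 (mod 991).
536^248 = 536^(128+64+32+16+8) ≡ 899 (mod 991).
Check: 899² = 808201 ≡ 536 (mod 991). The two roots are 92 and 899.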